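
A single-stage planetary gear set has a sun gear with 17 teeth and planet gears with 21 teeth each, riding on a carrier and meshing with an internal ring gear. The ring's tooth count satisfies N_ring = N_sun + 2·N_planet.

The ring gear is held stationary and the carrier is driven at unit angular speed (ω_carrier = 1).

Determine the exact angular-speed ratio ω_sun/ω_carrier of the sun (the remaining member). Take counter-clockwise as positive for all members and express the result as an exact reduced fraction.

76/17

N_ring = 17 + 2·21 = 59
17(ω_s−ω_c) = −59(ω_r−ω_c),  ω_r=0, ω_c=1
ω_s = 1 − (59/17)(0−1) = 76/17
ω_s/ω_c = 76/17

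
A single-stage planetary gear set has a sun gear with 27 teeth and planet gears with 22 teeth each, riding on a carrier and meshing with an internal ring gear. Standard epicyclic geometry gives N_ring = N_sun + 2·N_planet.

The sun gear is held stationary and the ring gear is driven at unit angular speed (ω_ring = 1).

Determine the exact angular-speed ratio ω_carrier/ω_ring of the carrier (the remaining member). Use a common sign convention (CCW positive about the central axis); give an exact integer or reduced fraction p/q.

N_ring = 27 + 2·22 = 71
27(ω_s−ω_c) = −71(ω_r−ω_c),  ω_s=0, ω_r=1
27(0−ω_c) = −71(1−ω_c)  ⇒  98ω_c = 71  ⇒  ω_c = 71/98
ω_c/ω_r = 71/98

71/98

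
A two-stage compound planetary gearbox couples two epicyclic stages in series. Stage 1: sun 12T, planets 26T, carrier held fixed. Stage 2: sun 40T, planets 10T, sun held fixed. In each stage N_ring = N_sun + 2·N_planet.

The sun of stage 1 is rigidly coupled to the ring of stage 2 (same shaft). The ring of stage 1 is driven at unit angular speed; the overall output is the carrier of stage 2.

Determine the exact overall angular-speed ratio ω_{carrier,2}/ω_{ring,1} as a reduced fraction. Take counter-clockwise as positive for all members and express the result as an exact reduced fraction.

Stage 1: N_ring = 12 + 2·26 = 64
Stage 1: 12(ω_s−ω_c) = −64(ω_r−ω_c),  ω_c=0, ω_r=1
Stage 1: ω_s = 0 − (64/12)(1−0) = -16/3
  ⇒ ω_s¹/ω_r¹ = -16/3
Stage 2: N_ring = 40 + 2·10 = 60
Stage 2: 40(ω_s−ω_c) = −60(ω_r−ω_c),  ω_s=0, ω_r=1
Stage 2: 40(0−ω_c) = −60(1−ω_c)  ⇒  100ω_c = 60  ⇒  ω_c = 3/5
  ⇒ ω_c²/ω_r² = 3/5
Coupling ω_r² = ω_s¹ ⇒ overall = -16/3 × 3/5 = -16/5

-16/5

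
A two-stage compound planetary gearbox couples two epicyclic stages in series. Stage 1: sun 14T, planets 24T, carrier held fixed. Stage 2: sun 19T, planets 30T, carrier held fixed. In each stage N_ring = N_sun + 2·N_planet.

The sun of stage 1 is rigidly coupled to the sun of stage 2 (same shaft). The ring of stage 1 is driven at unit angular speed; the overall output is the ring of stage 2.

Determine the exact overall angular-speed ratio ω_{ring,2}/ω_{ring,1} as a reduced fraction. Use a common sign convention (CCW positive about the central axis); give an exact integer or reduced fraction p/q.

589/553

Stage 1: N_ring = 14 + 2·24 = 62
Stage 1: 14(ω_s−ω_c) = −62(ω_r−ω_c),  ω_c=0, ω_r=1
Stage 1: ω_s = 0 − (62/14)(1−0) = -31/7
  ⇒ ω_s¹/ω_r¹ = -31/7
Stage 2: N_ring = 19 + 2·30 = 79
Stage 2: 19(ω_s−ω_c) = −79(ω_r−ω_c),  ω_c=0, ω_s=1
Stage 2: ω_r = 0 − (19/79)(1−0) = -19/79
  ⇒ ω_r²/ω_s² = -19/79
Coupling ω_s² = ω_s¹ ⇒ overall = -31/7 × -19/79 = 589/553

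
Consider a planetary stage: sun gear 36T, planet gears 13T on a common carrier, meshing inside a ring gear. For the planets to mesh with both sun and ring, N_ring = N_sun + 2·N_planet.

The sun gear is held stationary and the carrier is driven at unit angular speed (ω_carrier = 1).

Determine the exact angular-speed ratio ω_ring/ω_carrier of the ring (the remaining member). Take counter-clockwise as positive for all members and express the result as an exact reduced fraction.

N_ring = 36 + 2·13 = 62
36(ω_s−ω_c) = −62(ω_r−ω_c),  ω_s=0, ω_c=1
ω_r = 1 − (36/62)(0−1) = 49/31
ω_r/ω_c = 49/31

49/31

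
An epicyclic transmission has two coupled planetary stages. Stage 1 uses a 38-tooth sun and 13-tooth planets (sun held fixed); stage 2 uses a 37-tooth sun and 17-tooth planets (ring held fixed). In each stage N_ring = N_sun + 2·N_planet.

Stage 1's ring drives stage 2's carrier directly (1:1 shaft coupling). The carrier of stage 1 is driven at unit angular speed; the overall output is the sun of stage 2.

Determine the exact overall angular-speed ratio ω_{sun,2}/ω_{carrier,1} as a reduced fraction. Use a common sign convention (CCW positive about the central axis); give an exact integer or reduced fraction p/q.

1377/296

Stage 1: N_ring = 38 + 2·13 = 64
Stage 1: 38(ω_s−ω_c) = −64(ω_r−ω_c),  ω_s=0, ω_c=1
Stage 1: ω_r = 1 − (38/64)(0−1) = 51/32
  ⇒ ω_r¹/ω_c¹ = 51/32
Stage 2: N_ring = 37 + 2·17 = 71
Stage 2: 37(ω_s−ω_c) = −71(ω_r−ω_c),  ω_r=0, ω_c=1
Stage 2: ω_s = 1 − (71/37)(0−1) = 108/37
  ⇒ ω_s²/ω_c² = 108/37
Coupling ω_c² = ω_r¹ ⇒ overall = 51/32 × 108/37 = 1377/296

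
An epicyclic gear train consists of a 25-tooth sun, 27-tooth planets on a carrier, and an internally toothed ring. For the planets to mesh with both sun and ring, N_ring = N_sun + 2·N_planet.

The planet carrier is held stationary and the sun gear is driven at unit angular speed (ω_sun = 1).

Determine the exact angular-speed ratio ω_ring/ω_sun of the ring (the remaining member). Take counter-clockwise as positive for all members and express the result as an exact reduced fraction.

-25/79

N_ring = 25 + 2·27 = 79
25(ω_s−ω_c) = −79(ω_r−ω_c),  ω_c=0, ω_s=1
ω_r = 0 − (25/79)(1−0) = -25/79
ω_r/ω_s = -25/79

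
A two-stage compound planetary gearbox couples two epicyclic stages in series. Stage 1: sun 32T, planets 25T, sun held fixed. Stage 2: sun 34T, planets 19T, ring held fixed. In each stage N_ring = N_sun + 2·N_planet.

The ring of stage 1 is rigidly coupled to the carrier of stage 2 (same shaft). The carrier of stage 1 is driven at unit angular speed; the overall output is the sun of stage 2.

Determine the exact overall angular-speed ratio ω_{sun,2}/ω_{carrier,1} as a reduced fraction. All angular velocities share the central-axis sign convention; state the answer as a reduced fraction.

3021/697

Stage 1: N_ring = 32 + 2·25 = 82
Stage 1: 32(ω_s−ω_c) = −82(ω_r−ω_c),  ω_s=0, ω_c=1
Stage 1: ω_r = 1 − (32/82)(0−1) = 57/41
  ⇒ ω_r¹/ω_c¹ = 57/41
Stage 2: N_ring = 34 + 2·19 = 72
Stage 2: 34(ω_s−ω_c) = −72(ω_r−ω_c),  ω_r=0, ω_c=1
Stage 2: ω_s = 1 − (72/34)(0−1) = 53/17
  ⇒ ω_s²/ω_c² = 53/17
Coupling ω_c² = ω_r¹ ⇒ overall = 57/41 × 53/17 = 3021/697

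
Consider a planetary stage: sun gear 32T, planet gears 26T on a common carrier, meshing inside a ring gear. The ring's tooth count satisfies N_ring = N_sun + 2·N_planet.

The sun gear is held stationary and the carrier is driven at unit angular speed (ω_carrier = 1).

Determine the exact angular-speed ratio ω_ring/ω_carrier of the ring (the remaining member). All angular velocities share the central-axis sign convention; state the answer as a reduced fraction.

N_ring = 32 + 2·26 = 84
32(ω_s−ω_c) = −84(ω_r−ω_c),  ω_s=0, ω_c=1
ω_r = 1 − (32/84)(0−1) = 29/21
ω_r/ω_c = 29/21

29/21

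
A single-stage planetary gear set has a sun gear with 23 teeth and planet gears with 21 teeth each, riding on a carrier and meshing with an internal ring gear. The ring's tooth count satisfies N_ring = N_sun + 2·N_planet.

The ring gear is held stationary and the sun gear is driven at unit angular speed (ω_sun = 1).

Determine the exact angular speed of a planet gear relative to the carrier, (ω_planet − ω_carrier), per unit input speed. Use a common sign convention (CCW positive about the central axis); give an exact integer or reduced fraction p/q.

N_ring = 23 + 2·21 = 65
23(ω_s−ω_c) = −65(ω_r−ω_c),  ω_r=0, ω_s=1
23(1−ω_c) = −65(0−ω_c)  ⇒  88ω_c = 23  ⇒  ω_c = 23/88
sun–planet: 23·(1−23/88) = −21·(ω_p−ω_c)  ⇒  ω_p−ω_c = −(23/21)·(65/88) = -1495/1848

-1495/1848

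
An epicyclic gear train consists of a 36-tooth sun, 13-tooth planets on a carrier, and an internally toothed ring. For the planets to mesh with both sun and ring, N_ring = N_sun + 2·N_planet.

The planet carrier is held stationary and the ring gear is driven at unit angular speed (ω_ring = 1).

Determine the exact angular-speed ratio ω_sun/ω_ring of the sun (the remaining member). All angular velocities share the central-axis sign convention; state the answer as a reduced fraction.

-31/18

N_ring = 36 + 2·13 = 62
36(ω_s−ω_c) = −62(ω_r−ω_c),  ω_c=0, ω_r=1
ω_s = 0 − (62/36)(1−0) = -31/18
ω_s/ω_r = -31/18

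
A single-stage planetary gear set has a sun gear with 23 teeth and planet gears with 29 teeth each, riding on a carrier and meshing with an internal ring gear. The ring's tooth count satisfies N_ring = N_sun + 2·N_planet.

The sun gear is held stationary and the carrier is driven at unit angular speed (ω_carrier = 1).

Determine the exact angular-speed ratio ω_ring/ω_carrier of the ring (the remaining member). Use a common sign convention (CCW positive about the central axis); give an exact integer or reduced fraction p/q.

N_ring = 23 + 2·29 = 81
23(ω_s−ω_c) = −81(ω_r−ω_c),  ω_s=0, ω_c=1
ω_r = 1 − (23/81)(0−1) = 104/81
ω_r/ω_c = 104/81

104/81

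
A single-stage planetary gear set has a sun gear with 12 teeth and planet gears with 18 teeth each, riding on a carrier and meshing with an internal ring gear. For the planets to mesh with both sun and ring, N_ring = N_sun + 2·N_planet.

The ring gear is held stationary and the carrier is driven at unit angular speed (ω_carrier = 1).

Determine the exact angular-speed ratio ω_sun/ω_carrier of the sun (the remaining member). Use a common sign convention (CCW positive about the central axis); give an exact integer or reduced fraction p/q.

N_ring = 12 + 2·18 = 48
12(ω_s−ω_c) = −48(ω_r−ω_c),  ω_r=0, ω_c=1
ω_s = 1 − (48/12)(0−1) = 5
ω_s/ω_c = 5

5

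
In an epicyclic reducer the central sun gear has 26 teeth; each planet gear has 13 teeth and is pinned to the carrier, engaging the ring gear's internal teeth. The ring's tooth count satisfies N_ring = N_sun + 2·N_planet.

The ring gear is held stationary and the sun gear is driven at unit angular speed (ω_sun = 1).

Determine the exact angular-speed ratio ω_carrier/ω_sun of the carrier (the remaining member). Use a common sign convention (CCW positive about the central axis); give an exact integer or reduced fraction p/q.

1/3

N_ring = 26 + 2·13 = 52
26(ω_s−ω_c) = −52(ω_r−ω_c),  ω_r=0, ω_s=1
26(1−ω_c) = −52(0−ω_c)  ⇒  78ω_c = 26  ⇒  ω_c = 1/3
ω_c/ω_s = 1/3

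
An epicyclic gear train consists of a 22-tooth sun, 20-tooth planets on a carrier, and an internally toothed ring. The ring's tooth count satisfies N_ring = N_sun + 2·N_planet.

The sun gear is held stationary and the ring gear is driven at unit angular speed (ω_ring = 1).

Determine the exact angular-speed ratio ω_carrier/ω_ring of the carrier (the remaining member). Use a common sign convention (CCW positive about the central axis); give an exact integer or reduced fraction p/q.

31/42

N_ring = 22 + 2·20 = 62
22(ω_s−ω_c) = −62(ω_r−ω_c),  ω_s=0, ω_r=1
22(0−ω_c) = −62(1−ω_c)  ⇒  84ω_c = 62  ⇒  ω_c = 31/42
ω_c/ω_r = 31/42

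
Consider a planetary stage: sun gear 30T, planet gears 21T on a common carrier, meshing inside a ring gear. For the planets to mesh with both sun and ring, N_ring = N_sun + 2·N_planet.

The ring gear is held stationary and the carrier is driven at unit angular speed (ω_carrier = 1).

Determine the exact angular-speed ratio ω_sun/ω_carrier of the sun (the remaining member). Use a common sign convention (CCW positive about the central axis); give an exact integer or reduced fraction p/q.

N_ring = 30 + 2·21 = 72
30(ω_s−ω_c) = −72(ω_r−ω_c),  ω_r=0, ω_c=1
ω_s = 1 − (72/30)(0−1) = 17/5
ω_s/ω_c = 17/5

17/5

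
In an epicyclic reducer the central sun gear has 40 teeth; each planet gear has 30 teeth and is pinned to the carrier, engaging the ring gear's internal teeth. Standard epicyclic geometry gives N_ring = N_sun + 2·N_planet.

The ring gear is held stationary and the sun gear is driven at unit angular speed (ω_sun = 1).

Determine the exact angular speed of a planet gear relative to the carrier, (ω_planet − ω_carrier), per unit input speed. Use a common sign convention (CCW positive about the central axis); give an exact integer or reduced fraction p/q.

-20/21

N_ring = 40 + 2·30 = 100
40(ω_s−ω_c) = −100(ω_r−ω_c),  ω_r=0, ω_s=1
40(1−ω_c) = −100(0−ω_c)  ⇒  140ω_c = 40  ⇒  ω_c = 2/7
sun–planet: 40·(1−2/7) = −30·(ω_p−ω_c)  ⇒  ω_p−ω_c = −(40/30)·(5/7) = -20/21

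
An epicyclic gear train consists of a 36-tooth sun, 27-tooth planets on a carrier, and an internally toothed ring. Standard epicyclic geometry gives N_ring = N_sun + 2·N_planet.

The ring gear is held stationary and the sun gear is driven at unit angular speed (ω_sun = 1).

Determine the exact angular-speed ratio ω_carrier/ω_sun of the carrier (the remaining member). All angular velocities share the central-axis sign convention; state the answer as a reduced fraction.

N_ring = 36 + 2·27 = 90
36(ω_s−ω_c) = −90(ω_r−ω_c),  ω_r=0, ω_s=1
36(1−ω_c) = −90(0−ω_c)  ⇒  126ω_c = 36  ⇒  ω_c = 2/7
ω_c/ω_s = 2/7

2/7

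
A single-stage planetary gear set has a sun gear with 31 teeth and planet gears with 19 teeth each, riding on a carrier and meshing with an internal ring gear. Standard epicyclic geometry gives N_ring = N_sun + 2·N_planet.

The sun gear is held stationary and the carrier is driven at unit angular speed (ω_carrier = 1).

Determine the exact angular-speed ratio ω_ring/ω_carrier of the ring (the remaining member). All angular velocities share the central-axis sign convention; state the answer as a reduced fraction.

N_ring = 31 + 2·19 = 69
31(ω_s−ω_c) = −69(ω_r−ω_c),  ω_s=0, ω_c=1
ω_r = 1 − (31/69)(0−1) = 100/69
ω_r/ω_c = 100/69

100/69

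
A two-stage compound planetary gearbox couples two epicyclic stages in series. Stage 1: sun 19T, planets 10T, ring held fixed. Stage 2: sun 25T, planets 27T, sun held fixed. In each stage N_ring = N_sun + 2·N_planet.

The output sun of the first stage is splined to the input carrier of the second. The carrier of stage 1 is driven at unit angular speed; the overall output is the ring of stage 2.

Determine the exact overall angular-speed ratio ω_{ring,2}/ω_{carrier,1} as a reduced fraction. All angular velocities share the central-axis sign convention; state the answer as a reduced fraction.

6032/1501

Stage 1: N_ring = 19 + 2·10 = 39
Stage 1: 19(ω_s−ω_c) = −39(ω_r−ω_c),  ω_r=0, ω_c=1
Stage 1: ω_s = 1 − (39/19)(0−1) = 58/19
  ⇒ ω_s¹/ω_c¹ = 58/19
Stage 2: N_ring = 25 + 2·27 = 79
Stage 2: 25(ω_s−ω_c) = −79(ω_r−ω_c),  ω_s=0, ω_c=1
Stage 2: ω_r = 1 − (25/79)(0−1) = 104/79
  ⇒ ω_r²/ω_c² = 104/79
Coupling ω_c² = ω_s¹ ⇒ overall = 58/19 × 104/79 = 6032/1501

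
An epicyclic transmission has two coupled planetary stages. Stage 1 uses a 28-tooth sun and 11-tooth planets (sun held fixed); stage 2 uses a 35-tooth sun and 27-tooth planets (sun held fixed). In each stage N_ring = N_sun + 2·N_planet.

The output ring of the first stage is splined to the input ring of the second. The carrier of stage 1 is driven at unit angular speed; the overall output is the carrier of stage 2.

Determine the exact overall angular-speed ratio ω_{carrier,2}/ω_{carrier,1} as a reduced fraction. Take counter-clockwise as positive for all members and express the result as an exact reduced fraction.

3471/3100

Stage 1: N_ring = 28 + 2·11 = 50
Stage 1: 28(ω_s−ω_c) = −50(ω_r−ω_c),  ω_s=0, ω_c=1
Stage 1: ω_r = 1 − (28/50)(0−1) = 39/25
  ⇒ ω_r¹/ω_c¹ = 39/25
Stage 2: N_ring = 35 + 2·27 = 89
Stage 2: 35(ω_s−ω_c) = −89(ω_r−ω_c),  ω_s=0, ω_r=1
Stage 2: 35(0−ω_c) = −89(1−ω_c)  ⇒  124ω_c = 89  ⇒  ω_c = 89/124
  ⇒ ω_c²/ω_r² = 89/124
Coupling ω_r² = ω_r¹ ⇒ overall = 39/25 × 89/124 = 3471/3100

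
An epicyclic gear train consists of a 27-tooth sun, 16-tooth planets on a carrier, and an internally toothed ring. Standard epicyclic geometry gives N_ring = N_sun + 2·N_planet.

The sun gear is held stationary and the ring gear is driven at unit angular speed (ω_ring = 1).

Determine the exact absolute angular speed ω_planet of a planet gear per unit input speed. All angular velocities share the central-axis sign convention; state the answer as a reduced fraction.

59/32

N_ring = 27 + 2·16 = 59
27(ω_s−ω_c) = −59(ω_r−ω_c),  ω_s=0, ω_r=1
27(0−ω_c) = −59(1−ω_c)  ⇒  86ω_c = 59  ⇒  ω_c = 59/86
sun–planet: 27·(0−59/86) = −16·(ω_p−ω_c)  ⇒  ω_p−ω_c = −(27/16)·(-59/86) = 1593/1376
ω_p = 59/86 + 1593/1376 = 59/32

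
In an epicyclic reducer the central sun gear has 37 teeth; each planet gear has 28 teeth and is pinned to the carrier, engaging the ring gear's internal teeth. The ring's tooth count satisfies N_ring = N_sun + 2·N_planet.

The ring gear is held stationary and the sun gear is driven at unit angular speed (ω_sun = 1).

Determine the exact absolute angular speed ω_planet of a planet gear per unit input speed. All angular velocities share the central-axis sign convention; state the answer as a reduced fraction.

N_ring = 37 + 2·28 = 93
37(ω_s−ω_c) = −93(ω_r−ω_c),  ω_r=0, ω_s=1
37(1−ω_c) = −93(0−ω_c)  ⇒  130ω_c = 37  ⇒  ω_c = 37/130
sun–planet: 37·(1−37/130) = −28·(ω_p−ω_c)  ⇒  ω_p−ω_c = −(37/28)·(93/130) = -3441/3640
ω_p = 37/130 − 3441/3640 = -37/56

-37/56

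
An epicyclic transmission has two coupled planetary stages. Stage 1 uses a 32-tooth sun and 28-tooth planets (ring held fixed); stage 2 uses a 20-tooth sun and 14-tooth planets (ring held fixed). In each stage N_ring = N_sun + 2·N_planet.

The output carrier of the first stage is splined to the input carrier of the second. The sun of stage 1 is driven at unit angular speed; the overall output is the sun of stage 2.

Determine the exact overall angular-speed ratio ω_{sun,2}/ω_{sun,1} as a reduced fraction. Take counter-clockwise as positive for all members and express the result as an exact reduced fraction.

Stage 1: N_ring = 32 + 2·28 = 88
Stage 1: 32(ω_s−ω_c) = −88(ω_r−ω_c),  ω_r=0, ω_s=1
Stage 1: 32(1−ω_c) = −88(0−ω_c)  ⇒  120ω_c = 32  ⇒  ω_c = 4/15
  ⇒ ω_c¹/ω_s¹ = 4/15
Stage 2: N_ring = 20 + 2·14 = 48
Stage 2: 20(ω_s−ω_c) = −48(ω_r−ω_c),  ω_r=0, ω_c=1
Stage 2: ω_s = 1 − (48/20)(0−1) = 17/5
  ⇒ ω_s²/ω_c² = 17/5
Coupling ω_c² = ω_c¹ ⇒ overall = 4/15 × 17/5 = 68/75

68/75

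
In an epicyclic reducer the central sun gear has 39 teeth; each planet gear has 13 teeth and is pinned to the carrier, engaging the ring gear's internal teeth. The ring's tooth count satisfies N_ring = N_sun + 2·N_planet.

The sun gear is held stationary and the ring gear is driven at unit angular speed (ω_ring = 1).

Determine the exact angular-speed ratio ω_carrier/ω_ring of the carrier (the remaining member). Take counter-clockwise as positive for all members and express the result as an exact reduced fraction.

N_ring = 39 + 2·13 = 65
39(ω_s−ω_c) = −65(ω_r−ω_c),  ω_s=0, ω_r=1
39(0−ω_c) = −65(1−ω_c)  ⇒  104ω_c = 65  ⇒  ω_c = 5/8
ω_c/ω_r = 5/8

5/8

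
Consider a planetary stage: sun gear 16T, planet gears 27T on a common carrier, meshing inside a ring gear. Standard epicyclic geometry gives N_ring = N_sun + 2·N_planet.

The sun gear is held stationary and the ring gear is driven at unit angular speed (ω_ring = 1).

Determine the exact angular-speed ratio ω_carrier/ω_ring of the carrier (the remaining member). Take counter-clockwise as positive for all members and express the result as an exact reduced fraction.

35/43

N_ring = 16 + 2·27 = 70
16(ω_s−ω_c) = −70(ω_r−ω_c),  ω_s=0, ω_r=1
16(0−ω_c) = −70(1−ω_c)  ⇒  86ω_c = 70  ⇒  ω_c = 35/43
ω_c/ω_r = 35/43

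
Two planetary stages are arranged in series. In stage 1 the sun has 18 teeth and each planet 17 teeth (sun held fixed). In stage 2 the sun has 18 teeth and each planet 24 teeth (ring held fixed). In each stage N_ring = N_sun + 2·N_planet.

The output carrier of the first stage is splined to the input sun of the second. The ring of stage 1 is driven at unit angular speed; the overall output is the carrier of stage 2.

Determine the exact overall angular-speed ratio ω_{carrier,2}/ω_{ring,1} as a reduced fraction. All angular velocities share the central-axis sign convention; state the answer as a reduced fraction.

Stage 1: N_ring = 18 + 2·17 = 52
Stage 1: 18(ω_s−ω_c) = −52(ω_r−ω_c),  ω_s=0, ω_r=1
Stage 1: 18(0−ω_c) = −52(1−ω_c)  ⇒  70ω_c = 52  ⇒  ω_c = 26/35
  ⇒ ω_c¹/ω_r¹ = 26/35
Stage 2: N_ring = 18 + 2·24 = 66
Stage 2: 18(ω_s−ω_c) = −66(ω_r−ω_c),  ω_r=0, ω_s=1
Stage 2: 18(1−ω_c) = −66(0−ω_c)  ⇒  84ω_c = 18  ⇒  ω_c = 3/14
  ⇒ ω_c²/ω_s² = 3/14
Coupling ω_s² = ω_c¹ ⇒ overall = 26/35 × 3/14 = 39/245

39/245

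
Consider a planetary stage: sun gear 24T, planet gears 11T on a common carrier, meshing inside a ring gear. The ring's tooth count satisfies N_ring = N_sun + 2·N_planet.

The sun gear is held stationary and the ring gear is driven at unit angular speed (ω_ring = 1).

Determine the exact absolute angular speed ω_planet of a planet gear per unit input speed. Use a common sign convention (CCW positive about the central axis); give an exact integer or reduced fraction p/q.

23/11

N_ring = 24 + 2·11 = 46
24(ω_s−ω_c) = −46(ω_r−ω_c),  ω_s=0, ω_r=1
24(0−ω_c) = −46(1−ω_c)  ⇒  70ω_c = 46  ⇒  ω_c = 23/35
sun–planet: 24·(0−23/35) = −11·(ω_p−ω_c)  ⇒  ω_p−ω_c = −(24/11)·(-23/35) = 552/385
ω_p = 23/35 + 552/385 = 23/11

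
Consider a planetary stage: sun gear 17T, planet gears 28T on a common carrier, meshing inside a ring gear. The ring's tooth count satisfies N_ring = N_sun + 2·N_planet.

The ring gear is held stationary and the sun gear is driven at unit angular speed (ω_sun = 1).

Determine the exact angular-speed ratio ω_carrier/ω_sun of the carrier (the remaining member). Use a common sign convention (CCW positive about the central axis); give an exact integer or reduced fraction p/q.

17/90

N_ring = 17 + 2·28 = 73
17(ω_s−ω_c) = −73(ω_r−ω_c),  ω_r=0, ω_s=1
17(1−ω_c) = −73(0−ω_c)  ⇒  90ω_c = 17  ⇒  ω_c = 17/90
ω_c/ω_s = 17/90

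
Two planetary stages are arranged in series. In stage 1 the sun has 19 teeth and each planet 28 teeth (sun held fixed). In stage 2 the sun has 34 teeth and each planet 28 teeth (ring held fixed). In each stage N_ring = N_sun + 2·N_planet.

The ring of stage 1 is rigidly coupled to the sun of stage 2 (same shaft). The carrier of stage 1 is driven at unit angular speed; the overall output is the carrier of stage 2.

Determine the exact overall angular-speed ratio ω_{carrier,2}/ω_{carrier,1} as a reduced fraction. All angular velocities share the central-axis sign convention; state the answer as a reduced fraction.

799/2325

Stage 1: N_ring = 19 + 2·28 = 75
Stage 1: 19(ω_s−ω_c) = −75(ω_r−ω_c),  ω_s=0, ω_c=1
Stage 1: ω_r = 1 − (19/75)(0−1) = 94/75
  ⇒ ω_r¹/ω_c¹ = 94/75
Stage 2: N_ring = 34 + 2·28 = 90
Stage 2: 34(ω_s−ω_c) = −90(ω_r−ω_c),  ω_r=0, ω_s=1
Stage 2: 34(1−ω_c) = −90(0−ω_c)  ⇒  124ω_c = 34  ⇒  ω_c = 17/62
  ⇒ ω_c²/ω_s² = 17/62
Coupling ω_s² = ω_r¹ ⇒ overall = 94/75 × 17/62 = 799/2325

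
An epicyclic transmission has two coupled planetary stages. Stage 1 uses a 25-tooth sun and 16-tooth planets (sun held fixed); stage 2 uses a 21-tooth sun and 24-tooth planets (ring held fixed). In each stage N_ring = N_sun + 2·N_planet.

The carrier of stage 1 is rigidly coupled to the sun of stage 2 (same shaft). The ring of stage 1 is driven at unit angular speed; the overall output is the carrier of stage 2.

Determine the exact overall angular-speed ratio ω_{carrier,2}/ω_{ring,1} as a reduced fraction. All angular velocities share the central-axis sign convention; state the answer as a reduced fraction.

Stage 1: N_ring = 25 + 2·16 = 57
Stage 1: 25(ω_s−ω_c) = −57(ω_r−ω_c),  ω_s=0, ω_r=1
Stage 1: 25(0−ω_c) = −57(1−ω_c)  ⇒  82ω_c = 57  ⇒  ω_c = 57/82
  ⇒ ω_c¹/ω_r¹ = 57/82
Stage 2: N_ring = 21 + 2·24 = 69
Stage 2: 21(ω_s−ω_c) = −69(ω_r−ω_c),  ω_r=0, ω_s=1
Stage 2: 21(1−ω_c) = −69(0−ω_c)  ⇒  90ω_c = 21  ⇒  ω_c = 7/30
  ⇒ ω_c²/ω_s² = 7/30
Coupling ω_s² = ω_c¹ ⇒ overall = 57/82 × 7/30 = 133/820

133/820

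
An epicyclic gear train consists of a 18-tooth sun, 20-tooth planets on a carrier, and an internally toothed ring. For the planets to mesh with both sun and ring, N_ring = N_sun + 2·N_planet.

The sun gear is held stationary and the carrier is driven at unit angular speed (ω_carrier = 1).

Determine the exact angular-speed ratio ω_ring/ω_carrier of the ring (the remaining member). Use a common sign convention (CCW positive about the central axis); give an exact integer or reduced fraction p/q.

38/29

N_ring = 18 + 2·20 = 58
18(ω_s−ω_c) = −58(ω_r−ω_c),  ω_s=0, ω_c=1
ω_r = 1 − (18/58)(0−1) = 38/29
ω_r/ω_c = 38/29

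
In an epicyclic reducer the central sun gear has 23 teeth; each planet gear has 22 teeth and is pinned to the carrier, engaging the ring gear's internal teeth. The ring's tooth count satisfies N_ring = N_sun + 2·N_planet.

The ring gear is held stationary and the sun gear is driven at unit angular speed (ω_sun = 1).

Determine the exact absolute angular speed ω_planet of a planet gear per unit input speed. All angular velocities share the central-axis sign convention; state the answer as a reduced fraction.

N_ring = 23 + 2·22 = 67
23(ω_s−ω_c) = −67(ω_r−ω_c),  ω_r=0, ω_s=1
23(1−ω_c) = −67(0−ω_c)  ⇒  90ω_c = 23  ⇒  ω_c = 23/90
sun–planet: 23·(1−23/90) = −22·(ω_p−ω_c)  ⇒  ω_p−ω_c = −(23/22)·(67/90) = -1541/1980
ω_p = 23/90 − 1541/1980 = -23/44

-23/44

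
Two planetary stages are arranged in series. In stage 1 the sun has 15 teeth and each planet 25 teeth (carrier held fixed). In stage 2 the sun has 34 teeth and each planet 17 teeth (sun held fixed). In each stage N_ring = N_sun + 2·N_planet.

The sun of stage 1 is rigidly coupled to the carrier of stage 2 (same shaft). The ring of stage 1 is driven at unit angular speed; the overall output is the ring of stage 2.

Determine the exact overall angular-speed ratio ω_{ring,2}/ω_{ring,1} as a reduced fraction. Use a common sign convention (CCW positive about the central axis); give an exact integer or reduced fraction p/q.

-13/2

Stage 1: N_ring = 15 + 2·25 = 65
Stage 1: 15(ω_s−ω_c) = −65(ω_r−ω_c),  ω_c=0, ω_r=1
Stage 1: ω_s = 0 − (65/15)(1−0) = -13/3
  ⇒ ω_s¹/ω_r¹ = -13/3
Stage 2: N_ring = 34 + 2·17 = 68
Stage 2: 34(ω_s−ω_c) = −68(ω_r−ω_c),  ω_s=0, ω_c=1
Stage 2: ω_r = 1 − (34/68)(0−1) = 3/2
  ⇒ ω_r²/ω_c² = 3/2
Coupling ω_c² = ω_s¹ ⇒ overall = -13/3 × 3/2 = -13/2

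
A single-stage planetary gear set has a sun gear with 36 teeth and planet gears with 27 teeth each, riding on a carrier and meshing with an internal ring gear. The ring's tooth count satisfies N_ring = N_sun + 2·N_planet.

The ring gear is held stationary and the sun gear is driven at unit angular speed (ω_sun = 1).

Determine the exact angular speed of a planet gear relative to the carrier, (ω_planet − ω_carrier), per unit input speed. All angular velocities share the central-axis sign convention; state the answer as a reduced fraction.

-20/21

N_ring = 36 + 2·27 = 90
36(ω_s−ω_c) = −90(ω_r−ω_c),  ω_r=0, ω_s=1
36(1−ω_c) = −90(0−ω_c)  ⇒  126ω_c = 36  ⇒  ω_c = 2/7
sun–planet: 36·(1−2/7) = −27·(ω_p−ω_c)  ⇒  ω_p−ω_c = −(36/27)·(5/7) = -20/21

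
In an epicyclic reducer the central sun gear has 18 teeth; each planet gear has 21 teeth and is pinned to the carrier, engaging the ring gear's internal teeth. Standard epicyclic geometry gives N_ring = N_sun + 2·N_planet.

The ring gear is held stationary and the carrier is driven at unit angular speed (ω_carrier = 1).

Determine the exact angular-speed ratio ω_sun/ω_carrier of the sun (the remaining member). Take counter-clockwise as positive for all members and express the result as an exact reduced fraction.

N_ring = 18 + 2·21 = 60
18(ω_s−ω_c) = −60(ω_r−ω_c),  ω_r=0, ω_c=1
ω_s = 1 − (60/18)(0−1) = 13/3
ω_s/ω_c = 13/3

13/3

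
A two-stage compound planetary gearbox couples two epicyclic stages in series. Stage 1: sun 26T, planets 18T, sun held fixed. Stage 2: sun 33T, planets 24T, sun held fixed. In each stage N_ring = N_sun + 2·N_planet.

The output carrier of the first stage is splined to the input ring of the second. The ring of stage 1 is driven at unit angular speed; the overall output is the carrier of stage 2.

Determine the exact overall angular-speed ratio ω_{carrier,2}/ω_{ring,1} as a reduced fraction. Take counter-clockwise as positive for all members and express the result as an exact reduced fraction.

837/1672

Stage 1: N_ring = 26 + 2·18 = 62
Stage 1: 26(ω_s−ω_c) = −62(ω_r−ω_c),  ω_s=0, ω_r=1
Stage 1: 26(0−ω_c) = −62(1−ω_c)  ⇒  88ω_c = 62  ⇒  ω_c = 31/44
  ⇒ ω_c¹/ω_r¹ = 31/44
Stage 2: N_ring = 33 + 2·24 = 81
Stage 2: 33(ω_s−ω_c) = −81(ω_r−ω_c),  ω_s=0, ω_r=1
Stage 2: 33(0−ω_c) = −81(1−ω_c)  ⇒  114ω_c = 81  ⇒  ω_c = 27/38
  ⇒ ω_c²/ω_r² = 27/38
Coupling ω_r² = ω_c¹ ⇒ overall = 31/44 × 27/38 = 837/1672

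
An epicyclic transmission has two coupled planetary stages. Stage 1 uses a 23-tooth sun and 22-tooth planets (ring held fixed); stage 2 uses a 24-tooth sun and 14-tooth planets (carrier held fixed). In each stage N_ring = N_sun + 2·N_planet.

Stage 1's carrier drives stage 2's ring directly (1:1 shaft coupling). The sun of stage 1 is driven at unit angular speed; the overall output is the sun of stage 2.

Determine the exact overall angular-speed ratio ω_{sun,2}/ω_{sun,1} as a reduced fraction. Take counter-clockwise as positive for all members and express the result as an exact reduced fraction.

-299/540

Stage 1: N_ring = 23 + 2·22 = 67
Stage 1: 23(ω_s−ω_c) = −67(ω_r−ω_c),  ω_r=0, ω_s=1
Stage 1: 23(1−ω_c) = −67(0−ω_c)  ⇒  90ω_c = 23  ⇒  ω_c = 23/90
  ⇒ ω_c¹/ω_s¹ = 23/90
Stage 2: N_ring = 24 + 2·14 = 52
Stage 2: 24(ω_s−ω_c) = −52(ω_r−ω_c),  ω_c=0, ω_r=1
Stage 2: ω_s = 0 − (52/24)(1−0) = -13/6
  ⇒ ω_s²/ω_r² = -13/6
Coupling ω_r² = ω_c¹ ⇒ overall = 23/90 × -13/6 = -299/540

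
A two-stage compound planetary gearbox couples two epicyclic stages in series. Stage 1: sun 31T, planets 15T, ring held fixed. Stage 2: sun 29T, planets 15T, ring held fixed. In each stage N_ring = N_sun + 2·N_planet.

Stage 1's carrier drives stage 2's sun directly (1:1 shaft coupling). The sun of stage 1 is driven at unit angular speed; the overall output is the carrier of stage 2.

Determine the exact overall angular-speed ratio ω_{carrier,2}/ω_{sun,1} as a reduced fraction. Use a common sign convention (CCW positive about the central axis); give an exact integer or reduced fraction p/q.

Stage 1: N_ring = 31 + 2·15 = 61
Stage 1: 31(ω_s−ω_c) = −61(ω_r−ω_c),  ω_r=0, ω_s=1
Stage 1: 31(1−ω_c) = −61(0−ω_c)  ⇒  92ω_c = 31  ⇒  ω_c = 31/92
  ⇒ ω_c¹/ω_s¹ = 31/92
Stage 2: N_ring = 29 + 2·15 = 59
Stage 2: 29(ω_s−ω_c) = −59(ω_r−ω_c),  ω_r=0, ω_s=1
Stage 2: 29(1−ω_c) = −59(0−ω_c)  ⇒  88ω_c = 29  ⇒  ω_c = 29/88
  ⇒ ω_c²/ω_s² = 29/88
Coupling ω_s² = ω_c¹ ⇒ overall = 31/92 × 29/88 = 899/8096

899/8096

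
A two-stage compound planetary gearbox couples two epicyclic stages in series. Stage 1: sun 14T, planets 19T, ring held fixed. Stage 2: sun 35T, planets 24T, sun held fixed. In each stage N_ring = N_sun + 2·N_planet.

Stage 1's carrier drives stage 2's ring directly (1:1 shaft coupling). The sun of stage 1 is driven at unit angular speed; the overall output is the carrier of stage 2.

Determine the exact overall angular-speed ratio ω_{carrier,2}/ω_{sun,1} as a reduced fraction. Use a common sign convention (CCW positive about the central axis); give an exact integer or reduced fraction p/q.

581/3894

Stage 1: N_ring = 14 + 2·19 = 52
Stage 1: 14(ω_s−ω_c) = −52(ω_r−ω_c),  ω_r=0, ω_s=1
Stage 1: 14(1−ω_c) = −52(0−ω_c)  ⇒  66ω_c = 14  ⇒  ω_c = 7/33
  ⇒ ω_c¹/ω_s¹ = 7/33
Stage 2: N_ring = 35 + 2·24 = 83
Stage 2: 35(ω_s−ω_c) = −83(ω_r−ω_c),  ω_s=0, ω_r=1
Stage 2: 35(0−ω_c) = −83(1−ω_c)  ⇒  118ω_c = 83  ⇒  ω_c = 83/118
  ⇒ ω_c²/ω_r² = 83/118
Coupling ω_r² = ω_c¹ ⇒ overall = 7/33 × 83/118 = 581/3894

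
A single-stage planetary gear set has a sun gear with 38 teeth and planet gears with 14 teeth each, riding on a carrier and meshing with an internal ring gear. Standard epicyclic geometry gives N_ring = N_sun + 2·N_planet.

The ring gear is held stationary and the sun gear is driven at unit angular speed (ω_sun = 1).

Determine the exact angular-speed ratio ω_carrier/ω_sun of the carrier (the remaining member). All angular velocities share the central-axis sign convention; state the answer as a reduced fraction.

N_ring = 38 + 2·14 = 66
38(ω_s−ω_c) = −66(ω_r−ω_c),  ω_r=0, ω_s=1
38(1−ω_c) = −66(0−ω_c)  ⇒  104ω_c = 38  ⇒  ω_c = 19/52
ω_c/ω_s = 19/52

19/52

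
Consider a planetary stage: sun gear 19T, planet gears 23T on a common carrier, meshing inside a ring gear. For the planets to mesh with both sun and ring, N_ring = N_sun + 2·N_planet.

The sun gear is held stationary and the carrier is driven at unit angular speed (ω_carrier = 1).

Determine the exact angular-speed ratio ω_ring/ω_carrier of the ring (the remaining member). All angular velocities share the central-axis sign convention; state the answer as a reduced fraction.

N_ring = 19 + 2·23 = 65
19(ω_s−ω_c) = −65(ω_r−ω_c),  ω_s=0, ω_c=1
ω_r = 1 − (19/65)(0−1) = 84/65
ω_r/ω_c = 84/65

84/65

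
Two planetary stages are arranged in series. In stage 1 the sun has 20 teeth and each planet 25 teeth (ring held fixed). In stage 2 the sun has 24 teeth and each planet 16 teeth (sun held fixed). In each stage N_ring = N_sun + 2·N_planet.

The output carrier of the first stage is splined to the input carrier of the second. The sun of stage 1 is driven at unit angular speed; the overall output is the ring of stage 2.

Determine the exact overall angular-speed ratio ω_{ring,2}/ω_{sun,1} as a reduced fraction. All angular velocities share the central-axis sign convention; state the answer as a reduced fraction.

Stage 1: N_ring = 20 + 2·25 = 70
Stage 1: 20(ω_s−ω_c) = −70(ω_r−ω_c),  ω_r=0, ω_s=1
Stage 1: 20(1−ω_c) = −70(0−ω_c)  ⇒  90ω_c = 20  ⇒  ω_c = 2/9
  ⇒ ω_c¹/ω_s¹ = 2/9
Stage 2: N_ring = 24 + 2·16 = 56
Stage 2: 24(ω_s−ω_c) = −56(ω_r−ω_c),  ω_s=0, ω_c=1
Stage 2: ω_r = 1 − (24/56)(0−1) = 10/7
  ⇒ ω_r²/ω_c² = 10/7
Coupling ω_c² = ω_c¹ ⇒ overall = 2/9 × 10/7 = 20/63

20/63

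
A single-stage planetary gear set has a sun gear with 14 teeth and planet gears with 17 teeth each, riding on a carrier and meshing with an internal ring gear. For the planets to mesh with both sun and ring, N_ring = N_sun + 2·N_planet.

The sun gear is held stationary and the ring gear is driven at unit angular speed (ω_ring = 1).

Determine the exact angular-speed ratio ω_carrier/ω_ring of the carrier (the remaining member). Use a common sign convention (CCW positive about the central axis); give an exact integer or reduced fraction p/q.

24/31

N_ring = 14 + 2·17 = 48
14(ω_s−ω_c) = −48(ω_r−ω_c),  ω_s=0, ω_r=1
14(0−ω_c) = −48(1−ω_c)  ⇒  62ω_c = 48  ⇒  ω_c = 24/31
ω_c/ω_r = 24/31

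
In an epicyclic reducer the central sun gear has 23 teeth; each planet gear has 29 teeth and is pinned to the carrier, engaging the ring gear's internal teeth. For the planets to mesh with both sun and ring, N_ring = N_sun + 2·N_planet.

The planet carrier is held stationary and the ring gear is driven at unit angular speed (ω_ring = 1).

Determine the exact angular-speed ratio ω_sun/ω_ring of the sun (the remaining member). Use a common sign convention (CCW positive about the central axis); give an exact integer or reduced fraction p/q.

-81/23

N_ring = 23 + 2·29 = 81
23(ω_s−ω_c) = −81(ω_r−ω_c),  ω_c=0, ω_r=1
ω_s = 0 − (81/23)(1−0) = -81/23
ω_s/ω_r = -81/23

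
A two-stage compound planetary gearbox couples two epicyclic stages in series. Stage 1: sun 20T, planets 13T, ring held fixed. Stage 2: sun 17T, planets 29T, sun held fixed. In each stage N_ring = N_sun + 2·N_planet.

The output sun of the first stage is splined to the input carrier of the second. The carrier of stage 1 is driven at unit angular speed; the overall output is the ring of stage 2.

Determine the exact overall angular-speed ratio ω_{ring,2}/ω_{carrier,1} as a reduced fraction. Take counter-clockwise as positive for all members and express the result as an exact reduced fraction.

Stage 1: N_ring = 20 + 2·13 = 46
Stage 1: 20(ω_s−ω_c) = −46(ω_r−ω_c),  ω_r=0, ω_c=1
Stage 1: ω_s = 1 − (46/20)(0−1) = 33/10
  ⇒ ω_s¹/ω_c¹ = 33/10
Stage 2: N_ring = 17 + 2·29 = 75
Stage 2: 17(ω_s−ω_c) = −75(ω_r−ω_c),  ω_s=0, ω_c=1
Stage 2: ω_r = 1 − (17/75)(0−1) = 92/75
  ⇒ ω_r²/ω_c² = 92/75
Coupling ω_c² = ω_s¹ ⇒ overall = 33/10 × 92/75 = 506/125

506/125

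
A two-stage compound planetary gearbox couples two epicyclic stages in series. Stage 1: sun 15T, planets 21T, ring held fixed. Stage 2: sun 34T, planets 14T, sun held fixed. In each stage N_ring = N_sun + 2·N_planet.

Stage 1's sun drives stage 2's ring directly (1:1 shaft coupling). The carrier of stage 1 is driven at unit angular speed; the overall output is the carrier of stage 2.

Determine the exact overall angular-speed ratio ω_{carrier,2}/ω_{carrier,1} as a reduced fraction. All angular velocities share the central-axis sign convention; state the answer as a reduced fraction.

31/10

Stage 1: N_ring = 15 + 2·21 = 57
Stage 1: 15(ω_s−ω_c) = −57(ω_r−ω_c),  ω_r=0, ω_c=1
Stage 1: ω_s = 1 − (57/15)(0−1) = 24/5
  ⇒ ω_s¹/ω_c¹ = 24/5
Stage 2: N_ring = 34 + 2·14 = 62
Stage 2: 34(ω_s−ω_c) = −62(ω_r−ω_c),  ω_s=0, ω_r=1
Stage 2: 34(0−ω_c) = −62(1−ω_c)  ⇒  96ω_c = 62  ⇒  ω_c = 31/48
  ⇒ ω_c²/ω_r² = 31/48
Coupling ω_r² = ω_s¹ ⇒ overall = 24/5 × 31/48 = 31/10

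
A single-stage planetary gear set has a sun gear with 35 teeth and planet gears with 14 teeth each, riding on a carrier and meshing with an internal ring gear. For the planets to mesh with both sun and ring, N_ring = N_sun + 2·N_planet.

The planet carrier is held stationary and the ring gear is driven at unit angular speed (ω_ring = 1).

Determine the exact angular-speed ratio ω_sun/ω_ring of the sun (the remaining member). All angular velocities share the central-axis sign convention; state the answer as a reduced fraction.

N_ring = 35 + 2·14 = 63
35(ω_s−ω_c) = −63(ω_r−ω_c),  ω_c=0, ω_r=1
ω_s = 0 − (63/35)(1−0) = -9/5
ω_s/ω_r = -9/5

-9/5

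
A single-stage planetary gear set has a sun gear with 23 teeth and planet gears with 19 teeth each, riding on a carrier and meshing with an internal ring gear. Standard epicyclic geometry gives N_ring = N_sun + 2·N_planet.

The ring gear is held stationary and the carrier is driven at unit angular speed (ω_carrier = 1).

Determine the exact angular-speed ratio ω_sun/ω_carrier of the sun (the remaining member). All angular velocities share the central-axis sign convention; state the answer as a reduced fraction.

84/23

N_ring = 23 + 2·19 = 61
23(ω_s−ω_c) = −61(ω_r−ω_c),  ω_r=0, ω_c=1
ω_s = 1 − (61/23)(0−1) = 84/23
ω_s/ω_c = 84/23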